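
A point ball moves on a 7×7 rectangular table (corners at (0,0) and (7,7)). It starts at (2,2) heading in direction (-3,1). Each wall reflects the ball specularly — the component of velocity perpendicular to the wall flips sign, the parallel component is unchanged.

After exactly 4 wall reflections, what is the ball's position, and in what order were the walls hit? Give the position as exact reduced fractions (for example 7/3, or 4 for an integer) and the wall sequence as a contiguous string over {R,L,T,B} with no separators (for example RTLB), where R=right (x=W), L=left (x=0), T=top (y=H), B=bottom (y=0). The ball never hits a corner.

1. t=2/3 → L at (0,8/3); v=(3,1)
2. t=7/3 → R at (7,5); v=(-3,1)
3. t=2 → T at (1,7); v=(-3,-1)
4. t=1/3 → L at (0,20/3); v=(3,-1)

Final position: (0,20/3)
Wall sequence: LRTL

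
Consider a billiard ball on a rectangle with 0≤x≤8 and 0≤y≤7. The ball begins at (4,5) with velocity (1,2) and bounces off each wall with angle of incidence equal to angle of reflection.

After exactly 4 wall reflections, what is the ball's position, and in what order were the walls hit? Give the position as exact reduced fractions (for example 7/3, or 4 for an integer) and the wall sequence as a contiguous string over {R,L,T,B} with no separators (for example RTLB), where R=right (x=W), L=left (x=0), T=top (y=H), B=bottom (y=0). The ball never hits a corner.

Final position: (4,7)
Wall sequence: TRBT

1. t=1 → T at (5,7); v=(1,-2)
2. t=3 → R at (8,1); v=(-1,-2)
3. t=1/2 → B at (15/2,0); v=(-1,2)
4. t=7/2 → T at (4,7); v=(-1,-2)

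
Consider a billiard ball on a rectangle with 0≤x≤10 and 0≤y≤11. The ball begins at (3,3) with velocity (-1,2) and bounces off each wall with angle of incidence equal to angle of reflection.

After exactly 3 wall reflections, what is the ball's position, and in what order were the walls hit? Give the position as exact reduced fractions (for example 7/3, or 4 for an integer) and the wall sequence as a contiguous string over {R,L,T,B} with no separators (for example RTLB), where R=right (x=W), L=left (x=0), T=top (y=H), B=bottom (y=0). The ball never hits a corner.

Final position: (13/2,0)
Wall sequence: LTB

1. t=3 → L at (0,9); v=(1,2)
2. t=1 → T at (1,11); v=(1,-2)
3. t=11/2 → B at (13/2,0); v=(1,2)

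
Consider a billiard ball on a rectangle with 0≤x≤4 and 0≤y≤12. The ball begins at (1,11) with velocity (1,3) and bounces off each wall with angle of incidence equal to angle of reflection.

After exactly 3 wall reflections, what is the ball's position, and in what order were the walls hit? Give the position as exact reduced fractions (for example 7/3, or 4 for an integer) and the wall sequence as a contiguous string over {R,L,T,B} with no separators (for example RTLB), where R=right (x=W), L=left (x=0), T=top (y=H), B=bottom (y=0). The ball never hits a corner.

1. t=1/3 → T at (4/3,12); v=(1,-3)
2. t=8/3 → R at (4,4); v=(-1,-3)
3. t=4/3 → B at (8/3,0); v=(-1,3)

Final position: (8/3,0)
Wall sequence: TRB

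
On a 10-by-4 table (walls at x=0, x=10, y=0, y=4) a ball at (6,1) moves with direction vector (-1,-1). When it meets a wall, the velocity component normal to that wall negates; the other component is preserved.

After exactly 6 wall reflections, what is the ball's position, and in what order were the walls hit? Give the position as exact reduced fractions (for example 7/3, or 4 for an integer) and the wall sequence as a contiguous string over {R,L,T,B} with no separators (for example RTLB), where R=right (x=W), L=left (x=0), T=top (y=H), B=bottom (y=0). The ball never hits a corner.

Final position: (10,1)
Wall sequence: BTLBTR

1. t=1 → B at (5,0); v=(-1,1)
2. t=4 → T at (1,4); v=(-1,-1)
3. t=1 → L at (0,3); v=(1,-1)
4. t=3 → B at (3,0); v=(1,1)
5. t=4 → T at (7,4); v=(1,-1)
6. t=3 → R at (10,1); v=(-1,-1)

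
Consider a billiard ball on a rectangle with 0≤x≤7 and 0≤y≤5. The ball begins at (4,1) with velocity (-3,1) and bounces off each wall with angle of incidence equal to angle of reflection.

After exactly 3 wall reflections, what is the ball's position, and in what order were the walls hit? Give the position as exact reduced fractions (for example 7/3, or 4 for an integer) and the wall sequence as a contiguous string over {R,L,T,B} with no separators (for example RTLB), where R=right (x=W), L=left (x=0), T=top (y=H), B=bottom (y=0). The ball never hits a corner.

1. t=4/3 → L at (0,7/3); v=(3,1)
2. t=7/3 → R at (7,14/3); v=(-3,1)
3. t=1/3 → T at (6,5); v=(-3,-1)

Final position: (6,5)
Wall sequence: LRT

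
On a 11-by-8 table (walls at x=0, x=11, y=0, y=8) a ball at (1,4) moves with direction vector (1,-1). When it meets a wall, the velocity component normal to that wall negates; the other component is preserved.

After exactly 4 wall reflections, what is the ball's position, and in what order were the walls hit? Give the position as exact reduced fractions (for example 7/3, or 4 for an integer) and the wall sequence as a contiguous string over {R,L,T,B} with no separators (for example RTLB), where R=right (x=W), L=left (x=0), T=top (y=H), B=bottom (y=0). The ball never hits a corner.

Final position: (1,0)
Wall sequence: BRTB

1. t=4 → B at (5,0); v=(1,1)
2. t=6 → R at (11,6); v=(-1,1)
3. t=2 → T at (9,8); v=(-1,-1)
4. t=8 → B at (1,0); v=(-1,1)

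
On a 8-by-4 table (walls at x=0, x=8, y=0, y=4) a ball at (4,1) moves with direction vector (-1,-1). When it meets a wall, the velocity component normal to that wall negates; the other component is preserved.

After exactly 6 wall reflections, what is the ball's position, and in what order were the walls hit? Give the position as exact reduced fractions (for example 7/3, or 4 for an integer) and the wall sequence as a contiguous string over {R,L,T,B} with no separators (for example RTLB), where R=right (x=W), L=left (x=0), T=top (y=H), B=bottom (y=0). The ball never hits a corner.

Final position: (7,4)
Wall sequence: BLTBRT

1. t=1 → B at (3,0); v=(-1,1)
2. t=3 → L at (0,3); v=(1,1)
3. t=1 → T at (1,4); v=(1,-1)
4. t=4 → B at (5,0); v=(1,1)
5. t=3 → R at (8,3); v=(-1,1)
6. t=1 → T at (7,4); v=(-1,-1)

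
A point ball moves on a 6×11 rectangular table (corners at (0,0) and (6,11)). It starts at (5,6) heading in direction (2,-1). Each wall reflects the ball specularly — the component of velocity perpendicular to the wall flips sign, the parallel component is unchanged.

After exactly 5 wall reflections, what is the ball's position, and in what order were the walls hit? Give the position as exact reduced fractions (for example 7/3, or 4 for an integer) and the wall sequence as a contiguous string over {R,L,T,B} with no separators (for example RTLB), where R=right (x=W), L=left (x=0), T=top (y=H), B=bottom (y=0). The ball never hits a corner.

Final position: (0,7/2)
Wall sequence: RLBRL

1. t=1/2 → R at (6,11/2); v=(-2,-1)
2. t=3 → L at (0,5/2); v=(2,-1)
3. t=5/2 → B at (5,0); v=(2,1)
4. t=1/2 → R at (6,1/2); v=(-2,1)
5. t=3 → L at (0,7/2); v=(2,1)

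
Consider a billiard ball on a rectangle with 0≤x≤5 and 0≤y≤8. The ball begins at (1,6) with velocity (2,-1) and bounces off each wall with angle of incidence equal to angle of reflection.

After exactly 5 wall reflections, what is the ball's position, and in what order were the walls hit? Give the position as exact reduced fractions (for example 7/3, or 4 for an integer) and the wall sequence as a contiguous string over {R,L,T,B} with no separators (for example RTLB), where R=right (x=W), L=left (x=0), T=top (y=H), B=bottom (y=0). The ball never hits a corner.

1. t=2 → R at (5,4); v=(-2,-1)
2. t=5/2 → L at (0,3/2); v=(2,-1)
3. t=3/2 → B at (3,0); v=(2,1)
4. t=1 → R at (5,1); v=(-2,1)
5. t=5/2 → L at (0,7/2); v=(2,1)

Final position: (0,7/2)
Wall sequence: RLBRL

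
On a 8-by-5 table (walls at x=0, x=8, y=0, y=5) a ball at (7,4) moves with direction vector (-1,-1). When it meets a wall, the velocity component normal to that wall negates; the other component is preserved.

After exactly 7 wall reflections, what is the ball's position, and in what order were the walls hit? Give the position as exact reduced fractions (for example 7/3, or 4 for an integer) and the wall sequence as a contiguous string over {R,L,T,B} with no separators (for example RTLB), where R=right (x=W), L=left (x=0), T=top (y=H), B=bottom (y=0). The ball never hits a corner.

Final position: (0,1)
Wall sequence: BLTBRTL

1. t=4 → B at (3,0); v=(-1,1)
2. t=3 → L at (0,3); v=(1,1)
3. t=2 → T at (2,5); v=(1,-1)
4. t=5 → B at (7,0); v=(1,1)
5. t=1 → R at (8,1); v=(-1,1)
6. t=4 → T at (4,5); v=(-1,-1)
7. t=4 → L at (0,1); v=(1,-1)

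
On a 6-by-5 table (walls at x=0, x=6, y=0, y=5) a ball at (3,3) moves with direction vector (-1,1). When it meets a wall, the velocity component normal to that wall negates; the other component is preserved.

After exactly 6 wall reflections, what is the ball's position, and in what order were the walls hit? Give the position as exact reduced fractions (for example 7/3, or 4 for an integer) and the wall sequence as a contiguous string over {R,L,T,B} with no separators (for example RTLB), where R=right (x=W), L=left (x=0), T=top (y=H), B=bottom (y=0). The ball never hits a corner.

Final position: (0,2)
Wall sequence: TLBRTL

1. t=2 → T at (1,5); v=(-1,-1)
2. t=1 → L at (0,4); v=(1,-1)
3. t=4 → B at (4,0); v=(1,1)
4. t=2 → R at (6,2); v=(-1,1)
5. t=3 → T at (3,5); v=(-1,-1)
6. t=3 → L at (0,2); v=(1,-1)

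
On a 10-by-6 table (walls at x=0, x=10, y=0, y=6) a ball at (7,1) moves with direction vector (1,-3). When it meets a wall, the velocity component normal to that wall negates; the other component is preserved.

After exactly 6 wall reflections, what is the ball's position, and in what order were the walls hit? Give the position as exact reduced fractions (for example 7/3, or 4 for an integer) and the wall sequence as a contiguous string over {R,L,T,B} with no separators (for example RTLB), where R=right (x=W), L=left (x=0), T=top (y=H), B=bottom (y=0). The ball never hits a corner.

1. t=1/3 → B at (22/3,0); v=(1,3)
2. t=2 → T at (28/3,6); v=(1,-3)
3. t=2/3 → R at (10,4); v=(-1,-3)
4. t=4/3 → B at (26/3,0); v=(-1,3)
5. t=2 → T at (20/3,6); v=(-1,-3)
6. t=2 → B at (14/3,0); v=(-1,3)

Final position: (14/3,0)
Wall sequence: BTRBTB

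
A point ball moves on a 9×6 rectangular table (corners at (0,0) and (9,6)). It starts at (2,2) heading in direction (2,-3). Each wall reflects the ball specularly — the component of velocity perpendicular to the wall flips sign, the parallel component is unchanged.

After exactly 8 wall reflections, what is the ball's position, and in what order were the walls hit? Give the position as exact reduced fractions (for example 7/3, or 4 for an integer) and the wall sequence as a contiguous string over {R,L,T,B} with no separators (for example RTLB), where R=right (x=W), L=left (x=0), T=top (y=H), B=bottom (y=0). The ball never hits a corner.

1. t=2/3 → B at (10/3,0); v=(2,3)
2. t=2 → T at (22/3,6); v=(2,-3)
3. t=5/6 → R at (9,7/2); v=(-2,-3)
4. t=7/6 → B at (20/3,0); v=(-2,3)
5. t=2 → T at (8/3,6); v=(-2,-3)
6. t=4/3 → L at (0,2); v=(2,-3)
7. t=2/3 → B at (4/3,0); v=(2,3)
8. t=2 → T at (16/3,6); v=(2,-3)

Final position: (16/3,6)
Wall sequence: BTRBTLBT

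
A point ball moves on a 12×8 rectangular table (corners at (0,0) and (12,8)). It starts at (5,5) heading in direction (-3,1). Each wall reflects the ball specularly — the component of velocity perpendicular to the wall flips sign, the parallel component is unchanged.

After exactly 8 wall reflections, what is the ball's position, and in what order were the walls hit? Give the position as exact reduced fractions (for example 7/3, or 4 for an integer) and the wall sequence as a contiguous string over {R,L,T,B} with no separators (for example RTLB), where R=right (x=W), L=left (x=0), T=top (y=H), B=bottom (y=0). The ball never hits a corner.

Final position: (4,8)
Wall sequence: LTRLBRLT

1. t=5/3 → L at (0,20/3); v=(3,1)
2. t=4/3 → T at (4,8); v=(3,-1)
3. t=8/3 → R at (12,16/3); v=(-3,-1)
4. t=4 → L at (0,4/3); v=(3,-1)
5. t=4/3 → B at (4,0); v=(3,1)
6. t=8/3 → R at (12,8/3); v=(-3,1)
7. t=4 → L at (0,20/3); v=(3,1)
8. t=4/3 → T at (4,8); v=(3,-1)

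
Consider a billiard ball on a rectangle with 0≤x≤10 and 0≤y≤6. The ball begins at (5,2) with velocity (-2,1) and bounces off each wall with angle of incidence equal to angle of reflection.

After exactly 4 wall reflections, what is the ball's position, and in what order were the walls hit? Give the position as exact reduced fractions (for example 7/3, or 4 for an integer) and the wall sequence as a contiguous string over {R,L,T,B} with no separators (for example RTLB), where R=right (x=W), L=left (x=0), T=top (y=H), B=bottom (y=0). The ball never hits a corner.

Final position: (5,0)
Wall sequence: LTRB

1. t=5/2 → L at (0,9/2); v=(2,1)
2. t=3/2 → T at (3,6); v=(2,-1)
3. t=7/2 → R at (10,5/2); v=(-2,-1)
4. t=5/2 → B at (5,0); v=(-2,1)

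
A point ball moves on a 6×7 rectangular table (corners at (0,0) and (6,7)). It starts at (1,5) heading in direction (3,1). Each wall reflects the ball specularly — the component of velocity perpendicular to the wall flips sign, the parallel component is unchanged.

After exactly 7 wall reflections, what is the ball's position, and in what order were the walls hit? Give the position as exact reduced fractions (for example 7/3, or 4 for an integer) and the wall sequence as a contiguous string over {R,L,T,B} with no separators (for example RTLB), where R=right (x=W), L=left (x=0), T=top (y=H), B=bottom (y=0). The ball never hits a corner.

1. t=5/3 → R at (6,20/3); v=(-3,1)
2. t=1/3 → T at (5,7); v=(-3,-1)
3. t=5/3 → L at (0,16/3); v=(3,-1)
4. t=2 → R at (6,10/3); v=(-3,-1)
5. t=2 → L at (0,4/3); v=(3,-1)
6. t=4/3 → B at (4,0); v=(3,1)
7. t=2/3 → R at (6,2/3); v=(-3,1)

Final position: (6,2/3)
Wall sequence: RTLRLBR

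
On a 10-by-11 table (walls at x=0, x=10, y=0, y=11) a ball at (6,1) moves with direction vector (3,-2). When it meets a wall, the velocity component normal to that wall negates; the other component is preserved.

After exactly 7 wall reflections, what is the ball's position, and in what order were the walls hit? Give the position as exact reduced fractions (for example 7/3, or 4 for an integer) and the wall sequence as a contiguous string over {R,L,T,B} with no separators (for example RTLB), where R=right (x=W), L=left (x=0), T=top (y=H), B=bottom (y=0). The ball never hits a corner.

Final position: (1/2,0)
Wall sequence: BRLTRLB

1. t=1/2 → B at (15/2,0); v=(3,2)
2. t=5/6 → R at (10,5/3); v=(-3,2)
3. t=10/3 → L at (0,25/3); v=(3,2)
4. t=4/3 → T at (4,11); v=(3,-2)
5. t=2 → R at (10,7); v=(-3,-2)
6. t=10/3 → L at (0,1/3); v=(3,-2)
7. t=1/6 → B at (1/2,0); v=(3,2)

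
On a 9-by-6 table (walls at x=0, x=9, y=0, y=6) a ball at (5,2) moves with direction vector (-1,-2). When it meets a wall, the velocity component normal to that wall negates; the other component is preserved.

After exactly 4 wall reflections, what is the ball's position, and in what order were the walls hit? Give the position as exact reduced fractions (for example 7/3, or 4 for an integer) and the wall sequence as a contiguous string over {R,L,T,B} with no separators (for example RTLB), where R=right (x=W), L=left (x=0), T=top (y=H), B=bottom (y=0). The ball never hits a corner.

Final position: (2,0)
Wall sequence: BTLB

1. t=1 → B at (4,0); v=(-1,2)
2. t=3 → T at (1,6); v=(-1,-2)
3. t=1 → L at (0,4); v=(1,-2)
4. t=2 → B at (2,0); v=(1,2)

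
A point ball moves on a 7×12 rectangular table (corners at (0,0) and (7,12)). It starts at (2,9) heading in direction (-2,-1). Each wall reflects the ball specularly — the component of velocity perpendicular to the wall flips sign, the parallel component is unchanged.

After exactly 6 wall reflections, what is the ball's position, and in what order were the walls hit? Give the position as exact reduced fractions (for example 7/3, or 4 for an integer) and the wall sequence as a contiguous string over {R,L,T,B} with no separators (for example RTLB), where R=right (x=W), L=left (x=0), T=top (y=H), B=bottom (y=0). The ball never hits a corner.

Final position: (0,6)
Wall sequence: LRLBRL

1. t=1 → L at (0,8); v=(2,-1)
2. t=7/2 → R at (7,9/2); v=(-2,-1)
3. t=7/2 → L at (0,1); v=(2,-1)
4. t=1 → B at (2,0); v=(2,1)
5. t=5/2 → R at (7,5/2); v=(-2,1)
6. t=7/2 → L at (0,6); v=(2,1)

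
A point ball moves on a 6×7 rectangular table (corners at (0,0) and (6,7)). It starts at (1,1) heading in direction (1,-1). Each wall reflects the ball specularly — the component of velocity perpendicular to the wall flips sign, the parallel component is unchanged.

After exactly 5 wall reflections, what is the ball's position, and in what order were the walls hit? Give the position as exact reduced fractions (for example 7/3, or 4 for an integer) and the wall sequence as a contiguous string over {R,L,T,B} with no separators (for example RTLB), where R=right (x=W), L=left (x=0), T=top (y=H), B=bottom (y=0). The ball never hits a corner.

Final position: (4,0)
Wall sequence: BRTLB

1. t=1 → B at (2,0); v=(1,1)
2. t=4 → R at (6,4); v=(-1,1)
3. t=3 → T at (3,7); v=(-1,-1)
4. t=3 → L at (0,4); v=(1,-1)
5. t=4 → B at (4,0); v=(1,1)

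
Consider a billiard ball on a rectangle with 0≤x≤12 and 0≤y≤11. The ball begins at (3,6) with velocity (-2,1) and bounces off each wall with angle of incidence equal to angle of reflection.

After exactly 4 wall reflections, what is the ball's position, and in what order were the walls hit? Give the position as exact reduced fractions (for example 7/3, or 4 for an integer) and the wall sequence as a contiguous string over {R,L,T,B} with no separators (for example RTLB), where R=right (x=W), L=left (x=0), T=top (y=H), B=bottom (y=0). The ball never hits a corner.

1. t=3/2 → L at (0,15/2); v=(2,1)
2. t=7/2 → T at (7,11); v=(2,-1)
3. t=5/2 → R at (12,17/2); v=(-2,-1)
4. t=6 → L at (0,5/2); v=(2,-1)

Final position: (0,5/2)
Wall sequence: LTRL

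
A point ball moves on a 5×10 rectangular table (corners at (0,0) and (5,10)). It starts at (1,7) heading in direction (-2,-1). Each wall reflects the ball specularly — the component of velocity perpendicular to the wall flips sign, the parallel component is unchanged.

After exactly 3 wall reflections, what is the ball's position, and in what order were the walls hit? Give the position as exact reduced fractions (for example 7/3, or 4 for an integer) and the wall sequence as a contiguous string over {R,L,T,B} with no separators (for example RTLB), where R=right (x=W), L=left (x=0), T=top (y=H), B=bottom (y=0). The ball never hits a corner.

1. t=1/2 → L at (0,13/2); v=(2,-1)
2. t=5/2 → R at (5,4); v=(-2,-1)
3. t=5/2 → L at (0,3/2); v=(2,-1)

Final position: (0,3/2)
Wall sequence: LRL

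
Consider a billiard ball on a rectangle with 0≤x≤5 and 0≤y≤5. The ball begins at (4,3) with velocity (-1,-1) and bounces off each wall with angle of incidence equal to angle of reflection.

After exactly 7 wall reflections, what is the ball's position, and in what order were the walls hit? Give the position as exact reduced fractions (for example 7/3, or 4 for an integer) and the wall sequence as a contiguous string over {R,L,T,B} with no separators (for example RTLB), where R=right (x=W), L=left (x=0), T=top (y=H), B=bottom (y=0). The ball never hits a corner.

1. t=3 → B at (1,0); v=(-1,1)
2. t=1 → L at (0,1); v=(1,1)
3. t=4 → T at (4,5); v=(1,-1)
4. t=1 → R at (5,4); v=(-1,-1)
5. t=4 → B at (1,0); v=(-1,1)
6. t=1 → L at (0,1); v=(1,1)
7. t=4 → T at (4,5); v=(1,-1)

Final position: (4,5)
Wall sequence: BLTRBLT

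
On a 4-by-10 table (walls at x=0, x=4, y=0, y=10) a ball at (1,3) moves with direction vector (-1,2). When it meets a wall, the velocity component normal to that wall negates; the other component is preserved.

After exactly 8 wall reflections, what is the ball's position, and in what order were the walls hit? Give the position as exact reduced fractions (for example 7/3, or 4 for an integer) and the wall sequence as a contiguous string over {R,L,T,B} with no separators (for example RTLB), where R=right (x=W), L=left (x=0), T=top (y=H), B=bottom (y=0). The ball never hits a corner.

Final position: (0,3)
Wall sequence: LTRBLRTL

1. t=1 → L at (0,5); v=(1,2)
2. t=5/2 → T at (5/2,10); v=(1,-2)
3. t=3/2 → R at (4,7); v=(-1,-2)
4. t=7/2 → B at (1/2,0); v=(-1,2)
5. t=1/2 → L at (0,1); v=(1,2)
6. t=4 → R at (4,9); v=(-1,2)
7. t=1/2 → T at (7/2,10); v=(-1,-2)
8. t=7/2 → L at (0,3); v=(1,-2)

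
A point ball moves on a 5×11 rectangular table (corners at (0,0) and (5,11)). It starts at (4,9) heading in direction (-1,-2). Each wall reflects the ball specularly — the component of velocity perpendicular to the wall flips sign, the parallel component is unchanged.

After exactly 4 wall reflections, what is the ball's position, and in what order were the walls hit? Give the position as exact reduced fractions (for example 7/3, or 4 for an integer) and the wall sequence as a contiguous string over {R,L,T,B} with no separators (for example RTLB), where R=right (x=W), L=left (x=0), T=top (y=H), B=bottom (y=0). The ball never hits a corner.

1. t=4 → L at (0,1); v=(1,-2)
2. t=1/2 → B at (1/2,0); v=(1,2)
3. t=9/2 → R at (5,9); v=(-1,2)
4. t=1 → T at (4,11); v=(-1,-2)

Final position: (4,11)
Wall sequence: LBRT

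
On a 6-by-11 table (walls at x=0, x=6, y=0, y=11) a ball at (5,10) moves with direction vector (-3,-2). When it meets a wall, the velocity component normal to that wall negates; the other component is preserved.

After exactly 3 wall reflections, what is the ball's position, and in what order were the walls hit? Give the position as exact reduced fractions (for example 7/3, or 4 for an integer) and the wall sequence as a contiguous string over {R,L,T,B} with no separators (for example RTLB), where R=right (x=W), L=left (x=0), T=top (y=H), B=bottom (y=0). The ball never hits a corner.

1. t=5/3 → L at (0,20/3); v=(3,-2)
2. t=2 → R at (6,8/3); v=(-3,-2)
3. t=4/3 → B at (2,0); v=(-3,2)

Final position: (2,0)
Wall sequence: LRB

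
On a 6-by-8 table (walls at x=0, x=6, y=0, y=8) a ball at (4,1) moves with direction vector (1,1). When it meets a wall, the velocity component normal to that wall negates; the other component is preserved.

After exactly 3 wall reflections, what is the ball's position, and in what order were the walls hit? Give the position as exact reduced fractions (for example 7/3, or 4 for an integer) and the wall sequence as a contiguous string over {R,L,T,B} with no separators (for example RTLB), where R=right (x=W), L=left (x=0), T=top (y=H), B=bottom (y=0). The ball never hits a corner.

Final position: (0,7)
Wall sequence: RTL

1. t=2 → R at (6,3); v=(-1,1)
2. t=5 → T at (1,8); v=(-1,-1)
3. t=1 → L at (0,7); v=(1,-1)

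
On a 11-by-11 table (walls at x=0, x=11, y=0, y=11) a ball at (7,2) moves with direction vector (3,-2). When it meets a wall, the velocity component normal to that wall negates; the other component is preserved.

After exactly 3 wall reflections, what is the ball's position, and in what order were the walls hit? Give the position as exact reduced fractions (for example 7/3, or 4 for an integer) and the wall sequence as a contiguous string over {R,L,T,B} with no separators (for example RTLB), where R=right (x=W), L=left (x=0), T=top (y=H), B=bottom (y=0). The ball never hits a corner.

1. t=1 → B at (10,0); v=(3,2)
2. t=1/3 → R at (11,2/3); v=(-3,2)
3. t=11/3 → L at (0,8); v=(3,2)

Final position: (0,8)
Wall sequence: BRL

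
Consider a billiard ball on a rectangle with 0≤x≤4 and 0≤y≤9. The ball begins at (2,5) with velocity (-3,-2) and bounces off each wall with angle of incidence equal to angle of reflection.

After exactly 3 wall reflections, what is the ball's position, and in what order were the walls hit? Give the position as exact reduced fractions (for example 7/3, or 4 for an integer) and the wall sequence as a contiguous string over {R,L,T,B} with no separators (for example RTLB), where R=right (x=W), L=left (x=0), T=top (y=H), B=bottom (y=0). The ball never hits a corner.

1. t=2/3 → L at (0,11/3); v=(3,-2)
2. t=4/3 → R at (4,1); v=(-3,-2)
3. t=1/2 → B at (5/2,0); v=(-3,2)

Final position: (5/2,0)
Wall sequence: LRB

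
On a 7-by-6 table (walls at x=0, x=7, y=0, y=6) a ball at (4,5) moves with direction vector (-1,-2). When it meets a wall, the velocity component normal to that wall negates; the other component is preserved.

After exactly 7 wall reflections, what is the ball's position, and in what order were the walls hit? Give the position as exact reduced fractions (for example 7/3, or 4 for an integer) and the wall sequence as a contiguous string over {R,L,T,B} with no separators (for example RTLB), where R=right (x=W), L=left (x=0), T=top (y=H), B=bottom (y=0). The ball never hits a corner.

1. t=5/2 → B at (3/2,0); v=(-1,2)
2. t=3/2 → L at (0,3); v=(1,2)
3. t=3/2 → T at (3/2,6); v=(1,-2)
4. t=3 → B at (9/2,0); v=(1,2)
5. t=5/2 → R at (7,5); v=(-1,2)
6. t=1/2 → T at (13/2,6); v=(-1,-2)
7. t=3 → B at (7/2,0); v=(-1,2)

Final position: (7/2,0)
Wall sequence: BLTBRTB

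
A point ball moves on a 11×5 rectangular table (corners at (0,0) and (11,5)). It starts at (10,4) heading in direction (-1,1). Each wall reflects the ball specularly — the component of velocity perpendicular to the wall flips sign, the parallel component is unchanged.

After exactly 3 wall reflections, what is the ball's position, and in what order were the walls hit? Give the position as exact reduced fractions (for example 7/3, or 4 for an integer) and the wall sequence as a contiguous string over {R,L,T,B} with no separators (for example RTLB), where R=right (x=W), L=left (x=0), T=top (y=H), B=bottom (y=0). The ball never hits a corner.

Final position: (0,4)
Wall sequence: TBL

1. t=1 → T at (9,5); v=(-1,-1)
2. t=5 → B at (4,0); v=(-1,1)
3. t=4 → L at (0,4); v=(1,1)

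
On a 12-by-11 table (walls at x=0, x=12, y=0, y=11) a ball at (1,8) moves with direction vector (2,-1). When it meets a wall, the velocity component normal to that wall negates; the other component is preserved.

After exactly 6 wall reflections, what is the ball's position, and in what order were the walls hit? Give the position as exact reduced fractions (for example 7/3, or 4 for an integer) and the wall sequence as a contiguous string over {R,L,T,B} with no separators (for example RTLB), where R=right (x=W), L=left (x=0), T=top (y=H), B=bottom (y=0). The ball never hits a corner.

1. t=11/2 → R at (12,5/2); v=(-2,-1)
2. t=5/2 → B at (7,0); v=(-2,1)
3. t=7/2 → L at (0,7/2); v=(2,1)
4. t=6 → R at (12,19/2); v=(-2,1)
5. t=3/2 → T at (9,11); v=(-2,-1)
6. t=9/2 → L at (0,13/2); v=(2,-1)

Final position: (0,13/2)
Wall sequence: RBLRTL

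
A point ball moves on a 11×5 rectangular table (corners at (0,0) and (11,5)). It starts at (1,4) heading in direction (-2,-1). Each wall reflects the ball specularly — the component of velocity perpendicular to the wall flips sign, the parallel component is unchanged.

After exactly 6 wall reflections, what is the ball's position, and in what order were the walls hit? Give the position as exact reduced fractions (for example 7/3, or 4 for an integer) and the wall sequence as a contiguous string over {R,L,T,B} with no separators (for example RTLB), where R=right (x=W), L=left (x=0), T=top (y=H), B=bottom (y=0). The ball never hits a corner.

Final position: (5,0)
Wall sequence: LBRTLB

1. t=1/2 → L at (0,7/2); v=(2,-1)
2. t=7/2 → B at (7,0); v=(2,1)
3. t=2 → R at (11,2); v=(-2,1)
4. t=3 → T at (5,5); v=(-2,-1)
5. t=5/2 → L at (0,5/2); v=(2,-1)
6. t=5/2 → B at (5,0); v=(2,1)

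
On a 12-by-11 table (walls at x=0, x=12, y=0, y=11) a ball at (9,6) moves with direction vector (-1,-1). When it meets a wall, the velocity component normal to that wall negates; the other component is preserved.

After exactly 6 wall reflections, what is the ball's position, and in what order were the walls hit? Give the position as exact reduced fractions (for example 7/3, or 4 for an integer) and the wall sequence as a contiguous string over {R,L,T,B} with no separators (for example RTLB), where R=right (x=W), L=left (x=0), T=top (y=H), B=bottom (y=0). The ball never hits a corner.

Final position: (0,5)
Wall sequence: BLTRBL

1. t=6 → B at (3,0); v=(-1,1)
2. t=3 → L at (0,3); v=(1,1)
3. t=8 → T at (8,11); v=(1,-1)
4. t=4 → R at (12,7); v=(-1,-1)
5. t=7 → B at (5,0); v=(-1,1)
6. t=5 → L at (0,5); v=(1,1)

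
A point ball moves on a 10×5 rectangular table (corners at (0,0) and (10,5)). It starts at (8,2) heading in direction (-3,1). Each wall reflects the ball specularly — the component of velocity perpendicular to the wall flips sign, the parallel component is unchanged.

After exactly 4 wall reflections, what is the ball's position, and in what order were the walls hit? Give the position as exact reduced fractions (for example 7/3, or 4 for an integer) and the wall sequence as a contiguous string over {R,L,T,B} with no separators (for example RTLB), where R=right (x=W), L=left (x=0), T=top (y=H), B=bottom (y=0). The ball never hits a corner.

1. t=8/3 → L at (0,14/3); v=(3,1)
2. t=1/3 → T at (1,5); v=(3,-1)
3. t=3 → R at (10,2); v=(-3,-1)
4. t=2 → B at (4,0); v=(-3,1)

Final position: (4,0)
Wall sequence: LTRB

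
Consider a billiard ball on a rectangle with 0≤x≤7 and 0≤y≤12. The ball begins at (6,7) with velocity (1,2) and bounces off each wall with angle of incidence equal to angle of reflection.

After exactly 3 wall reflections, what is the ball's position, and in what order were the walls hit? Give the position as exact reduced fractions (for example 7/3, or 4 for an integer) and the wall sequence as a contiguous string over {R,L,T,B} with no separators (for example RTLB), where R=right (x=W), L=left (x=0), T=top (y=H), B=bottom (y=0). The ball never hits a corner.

Final position: (0,1)
Wall sequence: RTL

1. t=1 → R at (7,9); v=(-1,2)
2. t=3/2 → T at (11/2,12); v=(-1,-2)
3. t=11/2 → L at (0,1); v=(1,-2)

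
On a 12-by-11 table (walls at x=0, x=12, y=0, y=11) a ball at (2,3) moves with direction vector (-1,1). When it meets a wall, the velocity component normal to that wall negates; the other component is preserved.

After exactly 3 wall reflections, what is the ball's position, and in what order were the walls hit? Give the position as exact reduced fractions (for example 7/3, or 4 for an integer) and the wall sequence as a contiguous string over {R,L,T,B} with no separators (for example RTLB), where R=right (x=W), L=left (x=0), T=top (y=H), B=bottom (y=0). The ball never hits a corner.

Final position: (12,5)
Wall sequence: LTR

1. t=2 → L at (0,5); v=(1,1)
2. t=6 → T at (6,11); v=(1,-1)
3. t=6 → R at (12,5); v=(-1,-1)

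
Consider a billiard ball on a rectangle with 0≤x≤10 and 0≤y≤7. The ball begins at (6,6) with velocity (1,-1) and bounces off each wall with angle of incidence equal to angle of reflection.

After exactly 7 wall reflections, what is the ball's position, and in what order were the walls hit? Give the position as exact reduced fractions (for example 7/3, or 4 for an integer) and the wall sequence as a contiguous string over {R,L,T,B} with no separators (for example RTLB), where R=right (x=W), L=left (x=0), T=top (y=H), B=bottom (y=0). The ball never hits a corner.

Final position: (7,7)
Wall sequence: RBTLBRT

1. t=4 → R at (10,2); v=(-1,-1)
2. t=2 → B at (8,0); v=(-1,1)
3. t=7 → T at (1,7); v=(-1,-1)
4. t=1 → L at (0,6); v=(1,-1)
5. t=6 → B at (6,0); v=(1,1)
6. t=4 → R at (10,4); v=(-1,1)
7. t=3 → T at (7,7); v=(-1,-1)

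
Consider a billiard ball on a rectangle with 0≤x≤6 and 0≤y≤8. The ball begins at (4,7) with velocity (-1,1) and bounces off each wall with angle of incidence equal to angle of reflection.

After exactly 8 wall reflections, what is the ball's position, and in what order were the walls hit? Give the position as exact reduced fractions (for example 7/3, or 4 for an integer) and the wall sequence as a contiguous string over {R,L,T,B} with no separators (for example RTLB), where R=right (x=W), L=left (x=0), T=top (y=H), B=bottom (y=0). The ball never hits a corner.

Final position: (3,0)
Wall sequence: TLBRLTRB

1. t=1 → T at (3,8); v=(-1,-1)
2. t=3 → L at (0,5); v=(1,-1)
3. t=5 → B at (5,0); v=(1,1)
4. t=1 → R at (6,1); v=(-1,1)
5. t=6 → L at (0,7); v=(1,1)
6. t=1 → T at (1,8); v=(1,-1)
7. t=5 → R at (6,3); v=(-1,-1)
8. t=3 → B at (3,0); v=(-1,1)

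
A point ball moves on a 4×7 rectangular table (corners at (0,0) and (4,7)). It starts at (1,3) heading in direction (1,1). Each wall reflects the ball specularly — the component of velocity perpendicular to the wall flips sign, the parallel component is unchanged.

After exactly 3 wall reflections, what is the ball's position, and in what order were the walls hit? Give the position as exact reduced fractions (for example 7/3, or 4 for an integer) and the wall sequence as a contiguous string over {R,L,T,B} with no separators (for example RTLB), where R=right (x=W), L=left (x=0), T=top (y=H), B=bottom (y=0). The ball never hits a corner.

Final position: (0,4)
Wall sequence: RTL

1. t=3 → R at (4,6); v=(-1,1)
2. t=1 → T at (3,7); v=(-1,-1)
3. t=3 → L at (0,4); v=(1,-1)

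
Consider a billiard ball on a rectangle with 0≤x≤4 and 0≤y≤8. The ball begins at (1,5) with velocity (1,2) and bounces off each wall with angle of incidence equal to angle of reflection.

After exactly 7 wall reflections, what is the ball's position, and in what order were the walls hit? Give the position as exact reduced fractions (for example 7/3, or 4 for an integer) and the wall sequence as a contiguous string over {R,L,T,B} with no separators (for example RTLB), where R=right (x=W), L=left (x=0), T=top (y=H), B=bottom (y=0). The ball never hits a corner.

Final position: (3/2,0)
Wall sequence: TRBLTRB

1. t=3/2 → T at (5/2,8); v=(1,-2)
2. t=3/2 → R at (4,5); v=(-1,-2)
3. t=5/2 → B at (3/2,0); v=(-1,2)
4. t=3/2 → L at (0,3); v=(1,2)
5. t=5/2 → T at (5/2,8); v=(1,-2)
6. t=3/2 → R at (4,5); v=(-1,-2)
7. t=5/2 → B at (3/2,0); v=(-1,2)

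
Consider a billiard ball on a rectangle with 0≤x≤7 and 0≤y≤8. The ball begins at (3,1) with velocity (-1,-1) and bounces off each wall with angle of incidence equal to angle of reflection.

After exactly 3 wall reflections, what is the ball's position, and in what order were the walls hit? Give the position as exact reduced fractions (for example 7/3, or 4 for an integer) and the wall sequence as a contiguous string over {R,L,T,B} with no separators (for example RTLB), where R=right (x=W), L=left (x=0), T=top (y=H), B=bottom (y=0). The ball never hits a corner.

1. t=1 → B at (2,0); v=(-1,1)
2. t=2 → L at (0,2); v=(1,1)
3. t=6 → T at (6,8); v=(1,-1)

Final position: (6,8)
Wall sequence: BLT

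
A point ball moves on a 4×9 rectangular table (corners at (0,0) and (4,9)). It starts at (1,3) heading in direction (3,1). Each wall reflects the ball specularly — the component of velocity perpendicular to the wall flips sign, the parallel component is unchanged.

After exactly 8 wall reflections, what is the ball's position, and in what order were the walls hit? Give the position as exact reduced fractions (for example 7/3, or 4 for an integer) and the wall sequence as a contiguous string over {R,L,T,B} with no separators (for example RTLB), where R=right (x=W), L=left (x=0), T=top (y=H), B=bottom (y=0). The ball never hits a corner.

1. t=1 → R at (4,4); v=(-3,1)
2. t=4/3 → L at (0,16/3); v=(3,1)
3. t=4/3 → R at (4,20/3); v=(-3,1)
4. t=4/3 → L at (0,8); v=(3,1)
5. t=1 → T at (3,9); v=(3,-1)
6. t=1/3 → R at (4,26/3); v=(-3,-1)
7. t=4/3 → L at (0,22/3); v=(3,-1)
8. t=4/3 → R at (4,6); v=(-3,-1)

Final position: (4,6)
Wall sequence: RLRLTRLR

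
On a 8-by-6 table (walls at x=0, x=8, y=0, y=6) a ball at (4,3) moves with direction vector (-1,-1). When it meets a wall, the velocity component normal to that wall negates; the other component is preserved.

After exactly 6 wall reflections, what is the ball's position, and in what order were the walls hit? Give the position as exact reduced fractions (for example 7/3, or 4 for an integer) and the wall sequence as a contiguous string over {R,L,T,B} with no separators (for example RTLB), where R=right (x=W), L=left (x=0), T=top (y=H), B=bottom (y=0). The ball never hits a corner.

1. t=3 → B at (1,0); v=(-1,1)
2. t=1 → L at (0,1); v=(1,1)
3. t=5 → T at (5,6); v=(1,-1)
4. t=3 → R at (8,3); v=(-1,-1)
5. t=3 → B at (5,0); v=(-1,1)
6. t=5 → L at (0,5); v=(1,1)

Final position: (0,5)
Wall sequence: BLTRBL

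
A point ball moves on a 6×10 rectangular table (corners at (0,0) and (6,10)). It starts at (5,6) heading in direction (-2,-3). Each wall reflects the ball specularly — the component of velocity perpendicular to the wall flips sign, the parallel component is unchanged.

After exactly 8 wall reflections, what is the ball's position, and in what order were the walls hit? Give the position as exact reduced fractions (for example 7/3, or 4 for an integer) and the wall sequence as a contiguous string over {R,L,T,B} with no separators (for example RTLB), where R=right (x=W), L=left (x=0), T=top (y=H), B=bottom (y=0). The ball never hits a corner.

1. t=2 → B at (1,0); v=(-2,3)
2. t=1/2 → L at (0,3/2); v=(2,3)
3. t=17/6 → T at (17/3,10); v=(2,-3)
4. t=1/6 → R at (6,19/2); v=(-2,-3)
5. t=3 → L at (0,1/2); v=(2,-3)
6. t=1/6 → B at (1/3,0); v=(2,3)
7. t=17/6 → R at (6,17/2); v=(-2,3)
8. t=1/2 → T at (5,10); v=(-2,-3)

Final position: (5,10)
Wall sequence: BLTRLBRT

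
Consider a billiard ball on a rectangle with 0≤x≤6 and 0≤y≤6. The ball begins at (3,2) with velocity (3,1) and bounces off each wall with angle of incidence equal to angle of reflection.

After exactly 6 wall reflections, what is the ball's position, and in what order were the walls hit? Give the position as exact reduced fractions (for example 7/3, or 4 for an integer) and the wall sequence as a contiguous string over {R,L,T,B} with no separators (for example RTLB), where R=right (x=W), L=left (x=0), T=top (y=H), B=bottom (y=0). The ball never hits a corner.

1. t=1 → R at (6,3); v=(-3,1)
2. t=2 → L at (0,5); v=(3,1)
3. t=1 → T at (3,6); v=(3,-1)
4. t=1 → R at (6,5); v=(-3,-1)
5. t=2 → L at (0,3); v=(3,-1)
6. t=2 → R at (6,1); v=(-3,-1)

Final position: (6,1)
Wall sequence: RLTRLR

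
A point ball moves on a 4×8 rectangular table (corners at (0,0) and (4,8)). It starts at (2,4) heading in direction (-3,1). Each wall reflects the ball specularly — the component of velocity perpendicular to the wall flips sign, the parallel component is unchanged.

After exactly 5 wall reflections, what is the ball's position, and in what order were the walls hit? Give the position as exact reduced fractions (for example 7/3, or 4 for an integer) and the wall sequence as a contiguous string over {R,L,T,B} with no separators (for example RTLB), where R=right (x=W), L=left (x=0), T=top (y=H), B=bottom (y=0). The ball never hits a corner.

1. t=2/3 → L at (0,14/3); v=(3,1)
2. t=4/3 → R at (4,6); v=(-3,1)
3. t=4/3 → L at (0,22/3); v=(3,1)
4. t=2/3 → T at (2,8); v=(3,-1)
5. t=2/3 → R at (4,22/3); v=(-3,-1)

Final position: (4,22/3)
Wall sequence: LRLTR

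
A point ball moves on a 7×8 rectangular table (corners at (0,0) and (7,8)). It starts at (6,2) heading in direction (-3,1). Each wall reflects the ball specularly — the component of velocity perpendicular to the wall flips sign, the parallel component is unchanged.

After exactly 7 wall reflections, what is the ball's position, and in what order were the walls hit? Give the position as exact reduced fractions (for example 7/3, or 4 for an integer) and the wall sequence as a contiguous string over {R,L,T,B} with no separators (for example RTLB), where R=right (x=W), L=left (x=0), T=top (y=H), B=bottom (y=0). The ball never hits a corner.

1. t=2 → L at (0,4); v=(3,1)
2. t=7/3 → R at (7,19/3); v=(-3,1)
3. t=5/3 → T at (2,8); v=(-3,-1)
4. t=2/3 → L at (0,22/3); v=(3,-1)
5. t=7/3 → R at (7,5); v=(-3,-1)
6. t=7/3 → L at (0,8/3); v=(3,-1)
7. t=7/3 → R at (7,1/3); v=(-3,-1)

Final position: (7,1/3)
Wall sequence: LRTLRLR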